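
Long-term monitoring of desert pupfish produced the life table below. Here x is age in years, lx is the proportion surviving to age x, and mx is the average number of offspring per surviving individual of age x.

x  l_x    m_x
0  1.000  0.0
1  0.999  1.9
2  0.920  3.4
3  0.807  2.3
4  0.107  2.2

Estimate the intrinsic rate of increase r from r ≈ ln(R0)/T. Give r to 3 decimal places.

R0 = Σ lx·mx = 0 + 1.8981 + 3.128 + 1.8561 + 0.2354 = 7.1176
Σ x·lx·mx = 14.664; T = 14.664/7.1176 = 2.06025…
r ≈ ln(R0)/T = ln(7.1176)/2.06025… = 0.95259… → 0.953

0.953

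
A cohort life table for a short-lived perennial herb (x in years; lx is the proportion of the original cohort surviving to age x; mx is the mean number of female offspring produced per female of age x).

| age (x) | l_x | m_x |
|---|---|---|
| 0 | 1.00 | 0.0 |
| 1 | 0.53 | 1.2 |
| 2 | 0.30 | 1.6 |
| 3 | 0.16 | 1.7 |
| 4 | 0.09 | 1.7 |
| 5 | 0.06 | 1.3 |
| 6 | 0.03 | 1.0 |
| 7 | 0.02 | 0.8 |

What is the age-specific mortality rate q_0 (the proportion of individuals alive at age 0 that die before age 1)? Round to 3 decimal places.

q_0 = (l_0 − l_1) / l_0 = (1 − 0.53) / 1
     = 0.47 / 1 = 0.47 → 0.470

0.470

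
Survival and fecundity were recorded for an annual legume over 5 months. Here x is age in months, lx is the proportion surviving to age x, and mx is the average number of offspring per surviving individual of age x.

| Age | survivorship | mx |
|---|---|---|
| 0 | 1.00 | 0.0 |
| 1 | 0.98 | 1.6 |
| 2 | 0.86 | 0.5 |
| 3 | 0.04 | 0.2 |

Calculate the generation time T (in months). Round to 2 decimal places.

1.22

lx·mx: 0, 1.568, 0.43, 0.008 → R0 = 2.006
x·lx·mx: 0, 1.568, 0.86, 0.024 → Σ = 2.452
T = 2.452 / 2.006 = 1.222333… → 1.22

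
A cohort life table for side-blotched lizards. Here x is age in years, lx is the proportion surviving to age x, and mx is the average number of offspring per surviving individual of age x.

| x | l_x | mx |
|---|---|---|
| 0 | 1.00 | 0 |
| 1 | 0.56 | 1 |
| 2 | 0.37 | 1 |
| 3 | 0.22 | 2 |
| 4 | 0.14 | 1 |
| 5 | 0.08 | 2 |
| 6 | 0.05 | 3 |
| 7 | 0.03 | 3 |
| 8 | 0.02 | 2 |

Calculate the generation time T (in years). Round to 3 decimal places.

lx·mx: 0, 0.56, 0.37, 0.44, 0.14, 0.16, 0.15, 0.09, 0.04 → R0 = 1.95
x·lx·mx: 0, 0.56, 0.74, 1.32, 0.56, 0.8, 0.9, 0.63, 0.32 → Σ = 5.83
T = 5.83 / 1.95 = 2.989744… → 2.990

2.990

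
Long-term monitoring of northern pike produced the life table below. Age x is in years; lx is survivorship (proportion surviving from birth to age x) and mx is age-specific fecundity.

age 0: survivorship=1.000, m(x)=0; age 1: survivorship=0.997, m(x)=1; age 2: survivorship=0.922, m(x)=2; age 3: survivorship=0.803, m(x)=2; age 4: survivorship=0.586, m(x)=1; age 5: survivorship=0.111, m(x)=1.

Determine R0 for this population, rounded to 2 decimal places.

lx·mx by age: 0, 0.997, 1.844, 1.606, 0.586, 0.111
R0 = Σ lx·mx = 5.144 → 5.14

5.14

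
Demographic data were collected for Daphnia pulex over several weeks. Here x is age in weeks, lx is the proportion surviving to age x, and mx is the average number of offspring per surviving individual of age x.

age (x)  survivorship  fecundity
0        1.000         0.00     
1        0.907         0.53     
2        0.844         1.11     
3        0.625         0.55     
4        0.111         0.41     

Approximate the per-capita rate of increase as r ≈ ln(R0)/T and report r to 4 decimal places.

0.2996

R0 = Σ lx·mx = 0 + 0.48071 + 0.93684 + 0.34375 + 0.04551 = 1.80681
Σ x·lx·mx = 3.56768; T = 3.56768/1.80681 = 1.97457…
r ≈ ln(R0)/T = ln(1.80681)/1.97457… = 0.29959… → 0.2996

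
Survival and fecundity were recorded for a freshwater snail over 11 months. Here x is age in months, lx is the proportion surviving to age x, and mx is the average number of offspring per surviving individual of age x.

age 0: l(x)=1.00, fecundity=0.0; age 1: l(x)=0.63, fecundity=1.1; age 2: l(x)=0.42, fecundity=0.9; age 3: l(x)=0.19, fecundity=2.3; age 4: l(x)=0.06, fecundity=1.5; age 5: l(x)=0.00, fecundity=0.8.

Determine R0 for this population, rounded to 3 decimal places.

1.598

lx·mx by age: 0, 0.693, 0.378, 0.437, 0.09, 0
R0 = Σ lx·mx = 1.598 → 1.598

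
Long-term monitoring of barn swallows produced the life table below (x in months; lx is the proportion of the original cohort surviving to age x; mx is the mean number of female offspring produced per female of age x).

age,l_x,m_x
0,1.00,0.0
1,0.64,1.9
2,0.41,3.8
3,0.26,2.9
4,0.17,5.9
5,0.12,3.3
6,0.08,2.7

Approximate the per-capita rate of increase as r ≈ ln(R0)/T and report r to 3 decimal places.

0.607

R0 = Σ lx·mx = 0 + 1.216 + 1.558 + 0.754 + 1.003 + 0.396 + 0.216 = 5.143
Σ x·lx·mx = 13.882; T = 13.882/5.143 = 2.6992…
r ≈ ln(R0)/T = ln(5.143)/2.6992… = 0.60671… → 0.607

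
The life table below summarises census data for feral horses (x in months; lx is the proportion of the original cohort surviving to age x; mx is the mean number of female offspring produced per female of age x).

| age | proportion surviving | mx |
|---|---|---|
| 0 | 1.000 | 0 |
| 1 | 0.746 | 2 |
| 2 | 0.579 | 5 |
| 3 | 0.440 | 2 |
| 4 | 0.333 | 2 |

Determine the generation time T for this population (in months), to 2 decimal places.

lx·mx: 0, 1.492, 2.895, 0.88, 0.666 → R0 = 5.933
x·lx·mx: 0, 1.492, 5.79, 2.64, 2.664 → Σ = 12.586
T = 12.586 / 5.933 = 2.121355… → 2.12

2.12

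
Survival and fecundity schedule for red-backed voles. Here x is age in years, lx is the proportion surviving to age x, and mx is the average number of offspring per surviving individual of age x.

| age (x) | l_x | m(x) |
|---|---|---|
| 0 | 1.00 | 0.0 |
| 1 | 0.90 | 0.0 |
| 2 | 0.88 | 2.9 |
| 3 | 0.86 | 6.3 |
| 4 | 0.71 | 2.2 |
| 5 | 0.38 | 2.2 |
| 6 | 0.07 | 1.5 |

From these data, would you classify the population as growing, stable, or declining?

R0 = Σ lx·mx = 0 + 0 + 2.552 + 5.418 + 1.562 + 0.836 + 0.105 = 10.473
R0 > 1, so the population is growing.

growing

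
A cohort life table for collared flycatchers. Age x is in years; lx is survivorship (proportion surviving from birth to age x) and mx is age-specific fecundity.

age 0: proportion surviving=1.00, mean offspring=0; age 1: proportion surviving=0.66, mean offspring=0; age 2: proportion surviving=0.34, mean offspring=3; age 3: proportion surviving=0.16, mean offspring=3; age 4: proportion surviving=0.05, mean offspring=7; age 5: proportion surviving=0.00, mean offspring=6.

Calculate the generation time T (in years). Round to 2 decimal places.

2.64

lx·mx: 0, 0, 1.02, 0.48, 0.35, 0 → R0 = 1.85
x·lx·mx: 0, 0, 2.04, 1.44, 1.4, 0 → Σ = 4.88
T = 4.88 / 1.85 = 2.637838… → 2.64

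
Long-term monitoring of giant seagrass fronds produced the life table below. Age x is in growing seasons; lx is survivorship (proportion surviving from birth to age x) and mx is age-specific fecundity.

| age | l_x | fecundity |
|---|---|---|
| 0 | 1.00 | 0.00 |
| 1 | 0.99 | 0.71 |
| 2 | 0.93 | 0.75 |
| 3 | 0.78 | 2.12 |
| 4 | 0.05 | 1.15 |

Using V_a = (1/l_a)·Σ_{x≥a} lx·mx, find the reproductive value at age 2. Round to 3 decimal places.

2.590

lx·mx for x ≥ 2: 0.6975, 1.6536, 0.0575 → sum = 2.4086
V_2 = 2.4086 / l_2 = 2.4086 / 0.93 = 2.589892… → 2.590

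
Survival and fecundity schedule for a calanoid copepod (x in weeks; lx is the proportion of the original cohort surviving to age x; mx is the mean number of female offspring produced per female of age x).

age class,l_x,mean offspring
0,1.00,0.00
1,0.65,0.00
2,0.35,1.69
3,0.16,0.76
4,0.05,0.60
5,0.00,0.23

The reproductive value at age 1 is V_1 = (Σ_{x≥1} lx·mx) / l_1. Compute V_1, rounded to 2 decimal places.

lx·mx for x ≥ 1: 0, 0.5915, 0.1216, 0.03, 0 → sum = 0.7431
V_1 = 0.7431 / l_1 = 0.7431 / 0.65 = 1.143231… → 1.14

1.14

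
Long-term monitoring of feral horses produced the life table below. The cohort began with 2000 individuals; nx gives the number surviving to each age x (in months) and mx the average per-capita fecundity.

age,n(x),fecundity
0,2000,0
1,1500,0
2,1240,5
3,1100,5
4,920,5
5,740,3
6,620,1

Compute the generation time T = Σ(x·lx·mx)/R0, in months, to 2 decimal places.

3.25

lx = nx/n0 = nx/2000: 1, 0.75, 0.62, 0.55, 0.46, 0.37, 0.31
lx·mx: 0, 0, 3.1, 2.75, 2.3, 1.11, 0.31 → R0 = 9.57
x·lx·mx: 0, 0, 6.2, 8.25, 9.2, 5.55, 1.86 → Σ = 31.06
T = 31.06 / 9.57 = 3.245559… → 3.25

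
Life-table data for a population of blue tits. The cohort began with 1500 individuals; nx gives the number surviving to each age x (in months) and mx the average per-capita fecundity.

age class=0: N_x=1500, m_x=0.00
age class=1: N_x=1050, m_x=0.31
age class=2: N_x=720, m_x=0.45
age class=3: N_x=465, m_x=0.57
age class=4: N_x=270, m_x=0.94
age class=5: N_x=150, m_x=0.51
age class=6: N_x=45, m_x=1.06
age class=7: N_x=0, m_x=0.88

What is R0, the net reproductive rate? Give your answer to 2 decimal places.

lx = nx/n0 = nx/1500: 1, 0.7, 0.48, 0.31, 0.18, 0.1, 0.03, 0
lx·mx by age: 0, 0.217, 0.216, 0.1767, 0.1692, 0.051, 0.0318, 0
R0 = Σ lx·mx = 0.8617 → 0.86

0.86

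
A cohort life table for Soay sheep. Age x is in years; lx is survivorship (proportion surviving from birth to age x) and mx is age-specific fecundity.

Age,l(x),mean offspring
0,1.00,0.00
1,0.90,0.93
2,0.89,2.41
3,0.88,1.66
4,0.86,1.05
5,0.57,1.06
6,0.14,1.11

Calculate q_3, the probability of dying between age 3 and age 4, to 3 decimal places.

0.023

q_3 = (l_3 − l_4) / l_3 = (0.88 − 0.86) / 0.88
     = 0.02 / 0.88 = 0.022727… → 0.023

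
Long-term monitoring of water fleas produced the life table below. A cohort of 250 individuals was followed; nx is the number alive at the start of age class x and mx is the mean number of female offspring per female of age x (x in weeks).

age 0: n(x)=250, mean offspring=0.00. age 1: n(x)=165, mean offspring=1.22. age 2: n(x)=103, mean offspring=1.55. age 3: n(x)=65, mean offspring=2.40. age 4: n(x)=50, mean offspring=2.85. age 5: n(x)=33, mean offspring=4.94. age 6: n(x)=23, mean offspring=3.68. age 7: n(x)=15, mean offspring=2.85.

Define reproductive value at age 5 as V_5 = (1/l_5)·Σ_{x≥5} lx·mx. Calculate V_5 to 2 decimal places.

lx = nx/n0 = nx/250: 1, 0.66, 0.412, 0.26, 0.2, 0.132, 0.092, 0.06
lx·mx for x ≥ 5: 0.65208, 0.33856, 0.171 → sum = 1.16164
V_5 = 1.16164 / l_5 = 1.16164 / 0.132 = 8.800303… → 8.80

8.80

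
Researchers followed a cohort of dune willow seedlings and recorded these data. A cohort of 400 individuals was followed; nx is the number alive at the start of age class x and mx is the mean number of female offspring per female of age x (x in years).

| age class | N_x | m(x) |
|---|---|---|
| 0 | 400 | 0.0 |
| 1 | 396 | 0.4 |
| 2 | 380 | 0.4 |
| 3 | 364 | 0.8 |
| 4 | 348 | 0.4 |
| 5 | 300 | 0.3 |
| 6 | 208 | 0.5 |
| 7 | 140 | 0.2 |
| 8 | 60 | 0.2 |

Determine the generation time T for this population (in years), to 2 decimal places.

lx = nx/n0 = nx/400: 1, 0.99, 0.95, 0.91, 0.87, 0.75, 0.52, 0.35, 0.15
lx·mx: 0, 0.396, 0.38, 0.728, 0.348, 0.225, 0.26, 0.07, 0.03 → R0 = 2.437
x·lx·mx: 0, 0.396, 0.76, 2.184, 1.392, 1.125, 1.56, 0.49, 0.24 → Σ = 8.147
T = 8.147 / 2.437 = 3.343045… → 3.34

3.34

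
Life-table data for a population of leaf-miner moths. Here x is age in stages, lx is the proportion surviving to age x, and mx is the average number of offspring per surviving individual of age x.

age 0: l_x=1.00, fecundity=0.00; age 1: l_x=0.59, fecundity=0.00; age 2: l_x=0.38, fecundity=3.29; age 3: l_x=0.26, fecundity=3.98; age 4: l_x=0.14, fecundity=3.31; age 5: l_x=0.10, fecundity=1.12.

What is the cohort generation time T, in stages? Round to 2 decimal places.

lx·mx: 0, 0, 1.2502, 1.0348, 0.4634, 0.112 → R0 = 2.8604
x·lx·mx: 0, 0, 2.5004, 3.1044, 1.8536, 0.56 → Σ = 8.0184
T = 8.0184 / 2.8604 = 2.803244… → 2.80

2.80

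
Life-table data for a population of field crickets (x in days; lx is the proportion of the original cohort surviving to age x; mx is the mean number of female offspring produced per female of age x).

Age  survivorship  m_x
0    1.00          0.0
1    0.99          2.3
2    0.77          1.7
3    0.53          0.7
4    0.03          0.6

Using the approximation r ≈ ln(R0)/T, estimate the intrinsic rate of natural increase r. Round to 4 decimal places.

0.9022

R0 = Σ lx·mx = 0 + 2.277 + 1.309 + 0.371 + 0.018 = 3.975
Σ x·lx·mx = 6.08; T = 6.08/3.975 = 1.52956…
r ≈ ln(R0)/T = ln(3.975)/1.52956… = 0.902237… → 0.9022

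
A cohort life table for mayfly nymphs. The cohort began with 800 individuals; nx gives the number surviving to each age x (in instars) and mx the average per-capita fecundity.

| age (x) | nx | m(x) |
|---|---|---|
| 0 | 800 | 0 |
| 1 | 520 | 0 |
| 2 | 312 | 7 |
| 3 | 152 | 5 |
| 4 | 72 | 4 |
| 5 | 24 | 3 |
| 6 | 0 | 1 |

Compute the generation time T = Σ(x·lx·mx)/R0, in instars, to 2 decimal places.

lx = nx/n0 = nx/800: 1, 0.65, 0.39, 0.19, 0.09, 0.03, 0
lx·mx: 0, 0, 2.73, 0.95, 0.36, 0.09, 0 → R0 = 4.13
x·lx·mx: 0, 0, 5.46, 2.85, 1.44, 0.45, 0 → Σ = 10.2
T = 10.2 / 4.13 = 2.469734… → 2.47

2.47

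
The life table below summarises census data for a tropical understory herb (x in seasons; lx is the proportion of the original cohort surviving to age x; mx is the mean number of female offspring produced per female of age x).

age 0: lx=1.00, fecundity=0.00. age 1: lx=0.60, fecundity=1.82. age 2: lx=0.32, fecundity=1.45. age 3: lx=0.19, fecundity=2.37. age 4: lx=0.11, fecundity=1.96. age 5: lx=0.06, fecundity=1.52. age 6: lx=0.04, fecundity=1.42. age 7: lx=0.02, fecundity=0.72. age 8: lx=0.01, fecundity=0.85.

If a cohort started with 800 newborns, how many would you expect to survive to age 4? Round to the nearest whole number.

Expected survivors = N0 · l_4 = 800 × 0.11 = 88 → 88

88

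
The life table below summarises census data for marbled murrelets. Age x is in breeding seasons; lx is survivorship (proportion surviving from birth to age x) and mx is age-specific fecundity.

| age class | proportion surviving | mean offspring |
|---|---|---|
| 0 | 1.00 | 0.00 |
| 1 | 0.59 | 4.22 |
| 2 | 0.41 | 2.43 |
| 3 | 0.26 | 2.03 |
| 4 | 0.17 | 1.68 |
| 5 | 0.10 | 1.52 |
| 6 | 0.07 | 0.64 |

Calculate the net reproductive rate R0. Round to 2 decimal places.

4.50

lx·mx by age: 0, 2.4898, 0.9963, 0.5278, 0.2856, 0.152, 0.0448
R0 = Σ lx·mx = 4.4963 → 4.50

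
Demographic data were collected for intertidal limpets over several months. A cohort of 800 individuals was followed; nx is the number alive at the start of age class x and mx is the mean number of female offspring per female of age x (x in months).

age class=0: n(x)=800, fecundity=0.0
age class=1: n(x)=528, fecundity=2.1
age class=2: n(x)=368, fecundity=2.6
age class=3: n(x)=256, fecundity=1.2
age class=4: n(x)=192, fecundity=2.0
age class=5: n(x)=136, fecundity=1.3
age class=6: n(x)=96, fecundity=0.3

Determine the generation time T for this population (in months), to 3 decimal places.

2.207

lx = nx/n0 = nx/800: 1, 0.66, 0.46, 0.32, 0.24, 0.17, 0.12
lx·mx: 0, 1.386, 1.196, 0.384, 0.48, 0.221, 0.036 → R0 = 3.703
x·lx·mx: 0, 1.386, 2.392, 1.152, 1.92, 1.105, 0.216 → Σ = 8.171
T = 8.171 / 3.703 = 2.206589… → 2.207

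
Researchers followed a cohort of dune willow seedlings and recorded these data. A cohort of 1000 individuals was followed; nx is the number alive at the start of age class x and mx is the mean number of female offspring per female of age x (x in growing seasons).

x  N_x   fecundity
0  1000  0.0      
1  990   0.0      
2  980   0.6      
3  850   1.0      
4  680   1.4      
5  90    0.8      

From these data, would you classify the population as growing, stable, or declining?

growing

lx = nx/n0 = nx/1000: 1, 0.99, 0.98, 0.85, 0.68, 0.09
R0 = Σ lx·mx = 0 + 0 + 0.588 + 0.85 + 0.952 + 0.072 = 2.462
R0 > 1, so the population is growing.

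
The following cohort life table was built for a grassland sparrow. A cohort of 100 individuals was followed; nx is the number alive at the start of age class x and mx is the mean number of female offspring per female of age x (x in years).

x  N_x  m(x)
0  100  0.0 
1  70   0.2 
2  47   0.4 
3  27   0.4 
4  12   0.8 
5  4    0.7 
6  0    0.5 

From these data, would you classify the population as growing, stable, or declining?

declining

lx = nx/n0 = nx/100: 1, 0.7, 0.47, 0.27, 0.12, 0.04, 0
R0 = Σ lx·mx = 0 + 0.14 + 0.188 + 0.108 + 0.096 + 0.028 + 0 = 0.56
R0 < 1, so the population is declining.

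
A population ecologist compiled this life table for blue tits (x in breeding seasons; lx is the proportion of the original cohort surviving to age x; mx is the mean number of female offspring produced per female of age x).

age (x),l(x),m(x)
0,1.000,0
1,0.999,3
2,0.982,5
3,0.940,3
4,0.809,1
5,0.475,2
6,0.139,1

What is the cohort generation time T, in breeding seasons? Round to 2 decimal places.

2.38

lx·mx: 0, 2.997, 4.91, 2.82, 0.809, 0.95, 0.139 → R0 = 12.625
x·lx·mx: 0, 2.997, 9.82, 8.46, 3.236, 4.75, 0.834 → Σ = 30.097
T = 30.097 / 12.625 = 2.383921… → 2.38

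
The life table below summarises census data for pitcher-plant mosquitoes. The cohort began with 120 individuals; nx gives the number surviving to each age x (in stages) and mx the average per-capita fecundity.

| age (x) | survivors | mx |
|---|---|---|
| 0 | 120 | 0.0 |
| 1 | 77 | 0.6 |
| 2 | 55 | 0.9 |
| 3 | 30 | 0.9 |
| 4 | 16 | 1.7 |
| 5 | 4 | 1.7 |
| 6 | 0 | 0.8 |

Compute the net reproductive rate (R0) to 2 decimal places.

lx = nx/n0 = nx/120: 1, 0.64167…, 0.45833…, 0.25, 0.13333…, 0.03333…, 0
lx·mx by age: 0, 0.385…, 0.4125…, 0.225, 0.226667…, 0.056667…, 0
R0 = Σ lx·mx = 1.305833… → 1.31

1.31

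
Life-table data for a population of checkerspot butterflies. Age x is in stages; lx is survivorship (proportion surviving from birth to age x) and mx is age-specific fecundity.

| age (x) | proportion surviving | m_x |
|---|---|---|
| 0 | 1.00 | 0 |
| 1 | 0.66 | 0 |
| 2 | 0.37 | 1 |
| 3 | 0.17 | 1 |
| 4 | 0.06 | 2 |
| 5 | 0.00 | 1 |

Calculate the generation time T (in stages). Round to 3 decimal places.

lx·mx: 0, 0, 0.37, 0.17, 0.12, 0 → R0 = 0.66
x·lx·mx: 0, 0, 0.74, 0.51, 0.48, 0 → Σ = 1.73
T = 1.73 / 0.66 = 2.621212… → 2.621

2.621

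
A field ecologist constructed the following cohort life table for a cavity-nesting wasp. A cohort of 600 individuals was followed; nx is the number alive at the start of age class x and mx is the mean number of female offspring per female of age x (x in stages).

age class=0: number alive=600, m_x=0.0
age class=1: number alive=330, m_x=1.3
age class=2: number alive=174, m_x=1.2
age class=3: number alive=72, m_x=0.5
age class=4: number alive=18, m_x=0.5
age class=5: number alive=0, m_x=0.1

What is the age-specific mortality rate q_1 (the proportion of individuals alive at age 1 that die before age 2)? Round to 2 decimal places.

0.47

lx = nx/n0 = nx/600: 1, 0.55, 0.29, 0.12, 0.03, 0
q_1 = (l_1 − l_2) / l_1 = (0.55 − 0.29) / 0.55
     = 0.26 / 0.55 = 0.472727… → 0.47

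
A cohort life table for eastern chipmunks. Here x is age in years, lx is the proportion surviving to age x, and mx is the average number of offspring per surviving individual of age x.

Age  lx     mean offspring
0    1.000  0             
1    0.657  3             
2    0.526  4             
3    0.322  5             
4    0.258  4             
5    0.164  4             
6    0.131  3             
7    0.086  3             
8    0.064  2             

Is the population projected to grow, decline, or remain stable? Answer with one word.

R0 = Σ lx·mx = 0 + 1.971 + 2.104 + 1.61 + 1.032 + 0.656 + 0.393 + 0.258 + 0.128 = 8.152
R0 > 1, so the population is growing.

growing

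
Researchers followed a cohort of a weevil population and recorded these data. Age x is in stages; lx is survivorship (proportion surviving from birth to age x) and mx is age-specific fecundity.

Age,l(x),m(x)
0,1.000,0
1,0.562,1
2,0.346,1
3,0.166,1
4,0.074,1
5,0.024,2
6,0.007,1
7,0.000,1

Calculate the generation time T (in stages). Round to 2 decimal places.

lx·mx: 0, 0.562, 0.346, 0.166, 0.074, 0.048, 0.007, 0 → R0 = 1.203
x·lx·mx: 0, 0.562, 0.692, 0.498, 0.296, 0.24, 0.042, 0 → Σ = 2.33
T = 2.33 / 1.203 = 1.936825… → 1.94

1.94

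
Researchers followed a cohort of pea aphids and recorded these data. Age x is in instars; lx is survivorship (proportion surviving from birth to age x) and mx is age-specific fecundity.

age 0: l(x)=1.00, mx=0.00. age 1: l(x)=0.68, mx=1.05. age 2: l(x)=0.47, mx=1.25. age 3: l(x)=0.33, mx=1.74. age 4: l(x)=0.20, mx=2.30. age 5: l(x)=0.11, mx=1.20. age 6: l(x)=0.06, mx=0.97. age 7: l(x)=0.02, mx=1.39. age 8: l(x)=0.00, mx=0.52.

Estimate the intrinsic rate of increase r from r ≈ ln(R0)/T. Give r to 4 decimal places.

0.3597

R0 = Σ lx·mx = 0 + 0.714 + 0.5875 + 0.5742 + 0.46 + 0.132 + 0.0582 + 0.0278 + 0 = 2.5537
Σ x·lx·mx = 6.6554; T = 6.6554/2.5537 = 2.60618…
r ≈ ln(R0)/T = ln(2.5537)/2.60618… = 0.359739… → 0.3597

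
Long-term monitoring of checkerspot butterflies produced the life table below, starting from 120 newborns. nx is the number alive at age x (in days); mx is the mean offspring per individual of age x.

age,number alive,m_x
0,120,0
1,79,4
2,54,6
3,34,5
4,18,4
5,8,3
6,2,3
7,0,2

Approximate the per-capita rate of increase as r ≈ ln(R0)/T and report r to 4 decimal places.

0.9644

lx = nx/n0 = nx/120: 1, 0.65833…, 0.45, 0.28333…, 0.15, 0.06667…, 0.01667…, 0
R0 = Σ lx·mx = 0 + 2.63333… + 2.7 + 1.41667… + 0.6 + 0.2… + 0.05… + 0 = 7.6…
Σ x·lx·mx = 15.983333…; T = 15.983333…/7.6… = 2.10307…
r ≈ ln(R0)/T = ln(7.6…)/2.10307… = 0.964375… → 0.9644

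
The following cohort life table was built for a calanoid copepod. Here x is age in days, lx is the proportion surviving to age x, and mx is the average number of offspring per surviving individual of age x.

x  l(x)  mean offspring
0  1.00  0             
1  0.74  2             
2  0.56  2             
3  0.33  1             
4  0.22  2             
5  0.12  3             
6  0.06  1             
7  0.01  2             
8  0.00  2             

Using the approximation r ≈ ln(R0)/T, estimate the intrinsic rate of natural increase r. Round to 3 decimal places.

0.581

R0 = Σ lx·mx = 0 + 1.48 + 1.12 + 0.33 + 0.44 + 0.36 + 0.06 + 0.02 + 0 = 3.81
Σ x·lx·mx = 8.77; T = 8.77/3.81 = 2.30184…
r ≈ ln(R0)/T = ln(3.81)/2.30184… = 0.58111… → 0.581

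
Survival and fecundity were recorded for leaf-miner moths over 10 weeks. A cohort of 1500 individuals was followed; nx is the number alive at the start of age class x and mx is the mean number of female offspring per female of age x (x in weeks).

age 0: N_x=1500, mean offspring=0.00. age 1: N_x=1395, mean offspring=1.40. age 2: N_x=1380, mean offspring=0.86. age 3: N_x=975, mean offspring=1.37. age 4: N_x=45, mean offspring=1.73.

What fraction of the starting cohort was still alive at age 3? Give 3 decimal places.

l_3 = n_3/n_0 = 975/1500 = 0.65 → 0.650

0.650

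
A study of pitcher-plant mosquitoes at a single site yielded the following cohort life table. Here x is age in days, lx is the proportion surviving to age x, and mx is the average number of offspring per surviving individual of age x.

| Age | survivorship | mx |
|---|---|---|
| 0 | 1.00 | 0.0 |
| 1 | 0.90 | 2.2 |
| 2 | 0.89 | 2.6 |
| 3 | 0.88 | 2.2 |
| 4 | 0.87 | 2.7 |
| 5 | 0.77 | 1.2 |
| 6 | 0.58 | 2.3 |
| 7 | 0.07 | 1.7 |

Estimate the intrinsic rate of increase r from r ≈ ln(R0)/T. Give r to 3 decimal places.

R0 = Σ lx·mx = 0 + 1.98 + 2.314 + 1.936 + 2.349 + 0.924 + 1.334 + 0.119 = 10.956
Σ x·lx·mx = 35.269; T = 35.269/10.956 = 3.21915…
r ≈ ln(R0)/T = ln(10.956)/3.21915… = 0.74364… → 0.744

0.744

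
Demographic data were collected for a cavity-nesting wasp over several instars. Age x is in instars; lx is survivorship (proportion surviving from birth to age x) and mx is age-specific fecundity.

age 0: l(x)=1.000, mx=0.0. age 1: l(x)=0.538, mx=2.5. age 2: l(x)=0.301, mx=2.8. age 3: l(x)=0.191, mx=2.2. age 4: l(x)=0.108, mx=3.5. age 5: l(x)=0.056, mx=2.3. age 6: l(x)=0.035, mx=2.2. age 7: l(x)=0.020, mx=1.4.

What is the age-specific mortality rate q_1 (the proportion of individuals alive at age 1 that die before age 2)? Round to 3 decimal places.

0.441

q_1 = (l_1 − l_2) / l_1 = (0.538 − 0.301) / 0.538
     = 0.237 / 0.538 = 0.44052… → 0.441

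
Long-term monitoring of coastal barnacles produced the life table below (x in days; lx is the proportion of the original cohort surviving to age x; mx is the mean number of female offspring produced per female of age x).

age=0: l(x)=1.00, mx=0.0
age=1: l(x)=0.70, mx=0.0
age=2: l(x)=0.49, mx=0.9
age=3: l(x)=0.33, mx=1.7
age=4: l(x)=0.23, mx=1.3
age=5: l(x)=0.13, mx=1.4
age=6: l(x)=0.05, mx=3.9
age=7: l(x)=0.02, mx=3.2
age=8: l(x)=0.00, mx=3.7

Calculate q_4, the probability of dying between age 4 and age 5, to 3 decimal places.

0.435

q_4 = (l_4 − l_5) / l_4 = (0.23 − 0.13) / 0.23
     = 0.1 / 0.23 = 0.434783… → 0.435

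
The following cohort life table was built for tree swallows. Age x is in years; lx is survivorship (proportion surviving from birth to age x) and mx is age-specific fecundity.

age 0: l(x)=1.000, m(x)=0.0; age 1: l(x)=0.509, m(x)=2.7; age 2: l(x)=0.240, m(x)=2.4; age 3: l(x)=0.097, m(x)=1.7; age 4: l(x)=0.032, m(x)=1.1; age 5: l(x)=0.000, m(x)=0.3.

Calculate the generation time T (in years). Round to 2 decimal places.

lx·mx: 0, 1.3743, 0.576, 0.1649, 0.0352, 0 → R0 = 2.1504
x·lx·mx: 0, 1.3743, 1.152, 0.4947, 0.1408, 0 → Σ = 3.1618
T = 3.1618 / 2.1504 = 1.470331… → 1.47

1.47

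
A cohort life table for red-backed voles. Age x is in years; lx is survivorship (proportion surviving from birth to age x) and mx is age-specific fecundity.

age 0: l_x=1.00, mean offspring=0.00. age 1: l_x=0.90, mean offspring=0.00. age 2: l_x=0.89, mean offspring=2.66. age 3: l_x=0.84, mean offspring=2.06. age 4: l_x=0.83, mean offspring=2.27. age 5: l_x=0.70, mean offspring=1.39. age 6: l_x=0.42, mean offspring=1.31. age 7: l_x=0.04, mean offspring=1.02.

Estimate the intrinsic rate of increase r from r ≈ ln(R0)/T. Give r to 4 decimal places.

0.5885

R0 = Σ lx·mx = 0 + 0 + 2.3674 + 1.7304 + 1.8841 + 0.973 + 0.5502 + 0.0408 = 7.5459
Σ x·lx·mx = 25.9142; T = 25.9142/7.5459 = 3.43421…
r ≈ ln(R0)/T = ln(7.5459)/3.43421… = 0.588492… → 0.5885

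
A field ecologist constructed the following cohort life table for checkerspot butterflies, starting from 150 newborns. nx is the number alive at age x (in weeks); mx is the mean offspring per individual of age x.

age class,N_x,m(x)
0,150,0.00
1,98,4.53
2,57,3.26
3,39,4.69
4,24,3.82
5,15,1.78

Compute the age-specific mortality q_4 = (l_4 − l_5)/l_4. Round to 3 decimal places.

lx = nx/n0 = nx/150: 1, 0.65333…, 0.38, 0.26, 0.16, 0.1
q_4 = (l_4 − l_5) / l_4 = (0.16 − 0.1) / 0.16
     = 0.06 / 0.16 = 0.375 → 0.375

0.375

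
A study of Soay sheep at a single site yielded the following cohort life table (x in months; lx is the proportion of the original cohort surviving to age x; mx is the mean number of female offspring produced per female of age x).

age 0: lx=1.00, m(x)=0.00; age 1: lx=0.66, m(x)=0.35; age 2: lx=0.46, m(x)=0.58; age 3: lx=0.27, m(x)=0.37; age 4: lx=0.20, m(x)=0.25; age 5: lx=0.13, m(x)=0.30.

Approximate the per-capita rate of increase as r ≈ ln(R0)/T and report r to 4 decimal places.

-0.1769

R0 = Σ lx·mx = 0 + 0.231 + 0.2668 + 0.0999 + 0.05 + 0.039 = 0.6867
Σ x·lx·mx = 1.4593; T = 1.4593/0.6867 = 2.12509…
r ≈ ln(R0)/T = ln(0.6867)/2.12509… = -0.176867… → -0.1769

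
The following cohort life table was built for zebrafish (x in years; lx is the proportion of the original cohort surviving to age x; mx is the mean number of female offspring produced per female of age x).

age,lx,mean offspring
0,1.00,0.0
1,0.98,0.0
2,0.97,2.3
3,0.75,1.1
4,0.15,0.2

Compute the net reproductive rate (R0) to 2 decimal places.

3.09

lx·mx by age: 0, 0, 2.231, 0.825, 0.03
R0 = Σ lx·mx = 3.086 → 3.09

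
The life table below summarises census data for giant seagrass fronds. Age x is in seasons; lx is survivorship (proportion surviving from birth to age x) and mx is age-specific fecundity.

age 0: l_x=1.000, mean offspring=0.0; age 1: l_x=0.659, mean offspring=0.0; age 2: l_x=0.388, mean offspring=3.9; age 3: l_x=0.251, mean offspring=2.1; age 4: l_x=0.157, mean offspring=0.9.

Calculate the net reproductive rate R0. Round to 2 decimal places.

lx·mx by age: 0, 0, 1.5132, 0.5271, 0.1413
R0 = Σ lx·mx = 2.1816 → 2.18

2.18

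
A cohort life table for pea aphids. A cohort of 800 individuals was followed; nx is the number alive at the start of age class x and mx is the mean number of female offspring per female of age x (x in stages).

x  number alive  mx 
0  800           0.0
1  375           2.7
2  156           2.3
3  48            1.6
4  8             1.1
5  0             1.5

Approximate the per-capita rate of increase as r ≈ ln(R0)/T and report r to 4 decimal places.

0.4376

lx = nx/n0 = nx/800: 1, 0.46875, 0.195, 0.06, 0.01, 0
R0 = Σ lx·mx = 0 + 1.26563… + 0.4485 + 0.096 + 0.011 + 0 = 1.821125
Σ x·lx·mx = 2.494625; T = 2.494625/1.821125 = 1.36983…
r ≈ ln(R0)/T = ln(1.821125)/1.36983… = 0.437613… → 0.4376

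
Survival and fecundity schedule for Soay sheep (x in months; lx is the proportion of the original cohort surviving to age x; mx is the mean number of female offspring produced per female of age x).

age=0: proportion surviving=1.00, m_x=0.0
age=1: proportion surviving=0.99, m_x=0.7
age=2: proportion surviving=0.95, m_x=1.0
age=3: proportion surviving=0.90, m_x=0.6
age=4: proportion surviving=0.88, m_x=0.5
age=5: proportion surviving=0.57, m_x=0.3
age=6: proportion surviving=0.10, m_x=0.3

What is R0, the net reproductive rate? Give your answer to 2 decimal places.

2.82

lx·mx by age: 0, 0.693, 0.95, 0.54, 0.44, 0.171, 0.03
R0 = Σ lx·mx = 2.824 → 2.82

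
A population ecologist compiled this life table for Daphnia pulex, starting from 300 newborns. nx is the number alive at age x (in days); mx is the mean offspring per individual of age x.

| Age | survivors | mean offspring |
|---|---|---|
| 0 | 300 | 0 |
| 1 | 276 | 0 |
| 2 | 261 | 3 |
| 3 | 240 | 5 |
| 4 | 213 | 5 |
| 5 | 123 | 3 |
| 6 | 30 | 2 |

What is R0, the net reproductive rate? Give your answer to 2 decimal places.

11.59

lx = nx/n0 = nx/300: 1, 0.92, 0.87, 0.8, 0.71, 0.41, 0.1
lx·mx by age: 0, 0, 2.61, 4, 3.55, 1.23, 0.2
R0 = Σ lx·mx = 11.59 → 11.59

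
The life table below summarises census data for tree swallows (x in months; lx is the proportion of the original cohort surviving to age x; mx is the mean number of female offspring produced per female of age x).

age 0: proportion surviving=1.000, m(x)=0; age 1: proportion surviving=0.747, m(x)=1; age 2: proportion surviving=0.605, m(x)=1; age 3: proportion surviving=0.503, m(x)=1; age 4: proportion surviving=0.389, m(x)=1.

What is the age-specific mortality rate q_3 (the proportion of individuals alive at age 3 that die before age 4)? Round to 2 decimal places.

0.23

q_3 = (l_3 − l_4) / l_3 = (0.503 − 0.389) / 0.503
     = 0.114 / 0.503 = 0.22664… → 0.23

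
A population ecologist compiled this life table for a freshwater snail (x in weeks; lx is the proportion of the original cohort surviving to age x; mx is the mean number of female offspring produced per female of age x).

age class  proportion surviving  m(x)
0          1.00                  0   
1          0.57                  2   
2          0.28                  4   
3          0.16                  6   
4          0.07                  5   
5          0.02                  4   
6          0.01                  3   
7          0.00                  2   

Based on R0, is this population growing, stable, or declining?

R0 = Σ lx·mx = 0 + 1.14 + 1.12 + 0.96 + 0.35 + 0.08 + 0.03 + 0 = 3.68
R0 > 1, so the population is growing.

growing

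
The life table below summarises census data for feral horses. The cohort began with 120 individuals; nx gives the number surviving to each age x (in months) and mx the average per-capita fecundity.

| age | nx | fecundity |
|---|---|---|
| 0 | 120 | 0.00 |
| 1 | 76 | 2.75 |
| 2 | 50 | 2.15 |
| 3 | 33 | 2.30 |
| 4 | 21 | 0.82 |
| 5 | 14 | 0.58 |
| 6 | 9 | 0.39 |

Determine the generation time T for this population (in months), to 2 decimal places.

lx = nx/n0 = nx/120: 1, 0.63333…, 0.41667…, 0.275, 0.175, 0.11667…, 0.075
lx·mx: 0, 1.741667…, 0.895833…, 0.6325, 0.1435, 0.067667…, 0.02925 → R0 = 3.510417…
x·lx·mx: 0, 1.741667…, 1.791667…, 1.8975, 0.574, 0.338333…, 0.1755 → Σ = 6.518667…
T = 6.518667… / 3.510417… = 1.85695… → 1.86

1.86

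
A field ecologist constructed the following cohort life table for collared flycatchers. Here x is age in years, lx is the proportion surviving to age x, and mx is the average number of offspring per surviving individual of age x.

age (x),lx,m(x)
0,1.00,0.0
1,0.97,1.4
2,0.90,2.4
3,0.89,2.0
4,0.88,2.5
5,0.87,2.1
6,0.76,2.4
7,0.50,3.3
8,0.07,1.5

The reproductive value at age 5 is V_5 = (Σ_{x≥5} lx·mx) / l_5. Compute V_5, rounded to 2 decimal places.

6.21

lx·mx for x ≥ 5: 1.827, 1.824, 1.65, 0.105 → sum = 5.406
V_5 = 5.406 / l_5 = 5.406 / 0.87 = 6.213793… → 6.21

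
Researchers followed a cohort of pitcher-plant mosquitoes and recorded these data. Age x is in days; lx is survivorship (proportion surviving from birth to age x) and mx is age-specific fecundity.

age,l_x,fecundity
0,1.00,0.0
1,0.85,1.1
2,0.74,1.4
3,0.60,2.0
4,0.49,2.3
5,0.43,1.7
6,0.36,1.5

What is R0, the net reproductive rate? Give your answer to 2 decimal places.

5.57

lx·mx by age: 0, 0.935, 1.036, 1.2, 1.127, 0.731, 0.54
R0 = Σ lx·mx = 5.569 → 5.57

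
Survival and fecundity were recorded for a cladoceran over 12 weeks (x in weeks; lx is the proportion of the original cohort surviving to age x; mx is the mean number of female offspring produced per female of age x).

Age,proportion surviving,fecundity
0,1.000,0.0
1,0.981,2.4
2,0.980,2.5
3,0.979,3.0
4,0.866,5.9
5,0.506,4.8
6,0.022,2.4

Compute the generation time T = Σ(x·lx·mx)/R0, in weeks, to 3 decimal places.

3.193

lx·mx: 0, 2.3544, 2.45, 2.937, 5.1094, 2.4288, 0.0528 → R0 = 15.3324
x·lx·mx: 0, 2.3544, 4.9, 8.811, 20.4376, 12.144, 0.3168 → Σ = 48.9638
T = 48.9638 / 15.3324 = 3.193486… → 3.193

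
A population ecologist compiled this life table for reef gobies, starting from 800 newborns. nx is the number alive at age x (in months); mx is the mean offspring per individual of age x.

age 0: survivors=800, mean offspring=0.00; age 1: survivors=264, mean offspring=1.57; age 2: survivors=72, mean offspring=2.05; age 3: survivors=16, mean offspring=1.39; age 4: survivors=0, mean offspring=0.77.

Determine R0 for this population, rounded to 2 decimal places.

0.73

lx = nx/n0 = nx/800: 1, 0.33, 0.09, 0.02, 0
lx·mx by age: 0, 0.5181, 0.1845, 0.0278, 0
R0 = Σ lx·mx = 0.7304 → 0.73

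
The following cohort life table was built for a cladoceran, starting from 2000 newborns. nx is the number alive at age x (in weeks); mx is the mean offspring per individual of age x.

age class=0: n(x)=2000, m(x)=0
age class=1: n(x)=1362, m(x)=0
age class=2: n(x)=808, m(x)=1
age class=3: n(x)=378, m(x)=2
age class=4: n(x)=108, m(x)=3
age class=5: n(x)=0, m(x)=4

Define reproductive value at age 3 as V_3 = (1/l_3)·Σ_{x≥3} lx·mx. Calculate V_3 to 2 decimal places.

lx = nx/n0 = nx/2000: 1, 0.681, 0.404, 0.189, 0.054, 0
lx·mx for x ≥ 3: 0.378, 0.162, 0 → sum = 0.54
V_3 = 0.54 / l_3 = 0.54 / 0.189 = 2.857143… → 2.86

2.86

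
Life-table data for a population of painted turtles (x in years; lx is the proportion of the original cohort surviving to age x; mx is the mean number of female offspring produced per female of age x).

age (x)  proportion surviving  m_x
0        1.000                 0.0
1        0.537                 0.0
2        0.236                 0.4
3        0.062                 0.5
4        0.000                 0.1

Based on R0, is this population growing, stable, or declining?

R0 = Σ lx·mx = 0 + 0 + 0.0944 + 0.031 + 0 = 0.1254
R0 < 1, so the population is declining.

declining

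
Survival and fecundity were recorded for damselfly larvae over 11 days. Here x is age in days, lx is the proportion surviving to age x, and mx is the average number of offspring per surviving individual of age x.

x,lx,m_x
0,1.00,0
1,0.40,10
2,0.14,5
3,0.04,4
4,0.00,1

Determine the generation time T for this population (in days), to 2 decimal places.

1.21

lx·mx: 0, 4, 0.7, 0.16, 0 → R0 = 4.86
x·lx·mx: 0, 4, 1.4, 0.48, 0 → Σ = 5.88
T = 5.88 / 4.86 = 1.209877… → 1.21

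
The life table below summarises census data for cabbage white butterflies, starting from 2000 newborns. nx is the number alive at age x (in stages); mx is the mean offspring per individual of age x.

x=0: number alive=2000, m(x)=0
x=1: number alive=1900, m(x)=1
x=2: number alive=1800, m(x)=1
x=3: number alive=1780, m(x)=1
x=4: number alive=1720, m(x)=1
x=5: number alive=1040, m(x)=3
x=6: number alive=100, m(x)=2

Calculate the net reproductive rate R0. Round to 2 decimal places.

5.26

lx = nx/n0 = nx/2000: 1, 0.95, 0.9, 0.89, 0.86, 0.52, 0.05
lx·mx by age: 0, 0.95, 0.9, 0.89, 0.86, 1.56, 0.1
R0 = Σ lx·mx = 5.26 → 5.26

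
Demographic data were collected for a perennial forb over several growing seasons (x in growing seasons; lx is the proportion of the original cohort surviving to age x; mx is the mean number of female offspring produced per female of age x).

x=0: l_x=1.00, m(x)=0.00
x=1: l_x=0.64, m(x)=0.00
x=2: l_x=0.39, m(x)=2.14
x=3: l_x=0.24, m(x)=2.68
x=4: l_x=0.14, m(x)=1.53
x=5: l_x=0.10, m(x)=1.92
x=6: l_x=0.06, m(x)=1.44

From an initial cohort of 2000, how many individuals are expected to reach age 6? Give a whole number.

Expected survivors = N0 · l_6 = 2000 × 0.06 = 120 → 120

120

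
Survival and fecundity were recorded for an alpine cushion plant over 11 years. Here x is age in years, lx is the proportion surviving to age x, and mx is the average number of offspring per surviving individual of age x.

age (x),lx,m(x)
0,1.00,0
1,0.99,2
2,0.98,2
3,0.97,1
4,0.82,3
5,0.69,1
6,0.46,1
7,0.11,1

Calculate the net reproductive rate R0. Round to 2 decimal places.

lx·mx by age: 0, 1.98, 1.96, 0.97, 2.46, 0.69, 0.46, 0.11
R0 = Σ lx·mx = 8.63 → 8.63

8.63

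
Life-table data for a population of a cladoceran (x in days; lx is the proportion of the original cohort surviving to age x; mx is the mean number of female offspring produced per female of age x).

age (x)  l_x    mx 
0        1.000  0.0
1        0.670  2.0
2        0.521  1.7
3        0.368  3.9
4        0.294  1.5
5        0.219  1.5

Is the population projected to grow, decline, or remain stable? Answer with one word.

R0 = Σ lx·mx = 0 + 1.34 + 0.8857 + 1.4352 + 0.441 + 0.3285 = 4.4304
R0 > 1, so the population is growing.

growing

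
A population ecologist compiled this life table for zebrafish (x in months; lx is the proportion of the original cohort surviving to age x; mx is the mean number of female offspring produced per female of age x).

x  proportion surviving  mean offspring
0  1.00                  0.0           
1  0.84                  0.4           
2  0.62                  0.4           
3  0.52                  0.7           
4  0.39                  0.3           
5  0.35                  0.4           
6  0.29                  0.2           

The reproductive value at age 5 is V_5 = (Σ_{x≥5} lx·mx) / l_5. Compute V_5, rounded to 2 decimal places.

0.57

lx·mx for x ≥ 5: 0.14, 0.058 → sum = 0.198
V_5 = 0.198 / l_5 = 0.198 / 0.35 = 0.565714… → 0.57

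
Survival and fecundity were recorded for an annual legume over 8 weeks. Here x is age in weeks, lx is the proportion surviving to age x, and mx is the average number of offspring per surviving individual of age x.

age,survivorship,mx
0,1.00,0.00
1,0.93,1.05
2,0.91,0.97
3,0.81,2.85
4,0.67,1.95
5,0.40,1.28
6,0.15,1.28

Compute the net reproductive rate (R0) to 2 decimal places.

lx·mx by age: 0, 0.9765, 0.8827, 2.3085, 1.3065, 0.512, 0.192
R0 = Σ lx·mx = 6.1782 → 6.18

6.18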